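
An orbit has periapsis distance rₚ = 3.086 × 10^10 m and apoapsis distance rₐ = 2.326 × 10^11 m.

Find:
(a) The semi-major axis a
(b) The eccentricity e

(a) a = (rₚ + rₐ) / 2 = (3.086e+10 + 2.326e+11) / 2 ≈ 1.317e+11 m = 1.317 × 10^11 m.
(b) e = (rₐ − rₚ) / (rₐ + rₚ) = (2.326e+11 − 3.086e+10) / (2.326e+11 + 3.086e+10) ≈ 0.7657.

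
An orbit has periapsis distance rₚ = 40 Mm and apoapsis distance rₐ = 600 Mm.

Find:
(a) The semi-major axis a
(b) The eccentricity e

Convert to SI: rₚ = 40 Mm = 4e+07 m; rₐ = 600 Mm = 6e+08 m.
(a) a = (rₚ + rₐ) / 2 = (4e+07 + 6e+08) / 2 ≈ 3.2e+08 m = 320 Mm.
(b) e = (rₐ − rₚ) / (rₐ + rₚ) = (6e+08 − 4e+07) / (6e+08 + 4e+07) ≈ 0.875.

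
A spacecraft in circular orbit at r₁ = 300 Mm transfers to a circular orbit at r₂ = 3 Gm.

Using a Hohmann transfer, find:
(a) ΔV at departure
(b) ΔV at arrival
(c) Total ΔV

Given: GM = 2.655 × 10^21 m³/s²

Convert to SI: r₁ = 300 Mm = 3e+08 m; r₂ = 3 Gm = 3e+09 m.
Transfer semi-major axis: a_t = (r₁ + r₂)/2 = (3e+08 + 3e+09)/2 = 1.65e+09 m.
Circular speeds: v₁ = √(GM/r₁) = 2.97489e+06 m/s, v₂ = √(GM/r₂) = 940744 m/s.
Transfer speeds (vis-viva v² = GM(2/r − 1/a_t)): v₁ᵗ = 4.01135e+06 m/s, v₂ᵗ = 401135 m/s.
(a) ΔV₁ = |v₁ᵗ − v₁| ≈ 1.036e+06 m/s = 1036 km/s.
(b) ΔV₂ = |v₂ − v₂ᵗ| ≈ 5.396e+05 m/s = 539.6 km/s.
(c) ΔV_total = ΔV₁ + ΔV₂ ≈ 1.576e+06 m/s = 1576 km/s.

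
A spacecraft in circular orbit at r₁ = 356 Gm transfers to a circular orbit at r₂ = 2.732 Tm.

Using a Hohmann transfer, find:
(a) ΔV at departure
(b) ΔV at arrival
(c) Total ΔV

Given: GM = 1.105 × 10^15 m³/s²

Convert to SI: r₁ = 356 Gm = 3.56e+11 m; r₂ = 2.732 Tm = 2.732e+12 m.
Transfer semi-major axis: a_t = (r₁ + r₂)/2 = (3.56e+11 + 2.732e+12)/2 = 1.544e+12 m.
Circular speeds: v₁ = √(GM/r₁) = 55.7129 m/s, v₂ = √(GM/r₂) = 20.1113 m/s.
Transfer speeds (vis-viva v² = GM(2/r − 1/a_t)): v₁ᵗ = 74.1093 m/s, v₂ᵗ = 9.657 m/s.
(a) ΔV₁ = |v₁ᵗ − v₁| ≈ 18.4 m/s = 18.4 m/s.
(b) ΔV₂ = |v₂ − v₂ᵗ| ≈ 10.45 m/s = 10.45 m/s.
(c) ΔV_total = ΔV₁ + ΔV₂ ≈ 28.85 m/s = 28.85 m/s.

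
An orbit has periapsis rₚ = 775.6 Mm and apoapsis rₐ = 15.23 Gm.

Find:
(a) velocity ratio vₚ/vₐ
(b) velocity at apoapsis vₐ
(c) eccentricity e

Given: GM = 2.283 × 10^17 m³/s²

Convert to SI: rₚ = 775.6 Mm = 7.756e+08 m; rₐ = 15.23 Gm = 1.523e+10 m.
(a) Conservation of angular momentum (rₚvₚ = rₐvₐ) gives vₚ/vₐ = rₐ/rₚ = 1.523e+10/7.756e+08 ≈ 19.64
(b) With a = (rₚ + rₐ)/2 = 8.0028e+09 m, vₐ = √(GM (2/rₐ − 1/a)) = √(2.283e+17 · (2/1.523e+10 − 1/8.0028e+09)) m/s ≈ 1205 m/s
(c) e = (rₐ − rₚ)/(rₐ + rₚ) = (1.523e+10 − 7.756e+08)/(1.523e+10 + 7.756e+08) ≈ 0.9031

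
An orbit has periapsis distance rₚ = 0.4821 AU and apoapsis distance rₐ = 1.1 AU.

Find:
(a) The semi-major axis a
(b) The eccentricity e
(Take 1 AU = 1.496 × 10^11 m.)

Convert to SI: rₚ = 0.4821 AU = 7.21222e+10 m; rₐ = 1.1 AU = 1.6456e+11 m.
(a) a = (rₚ + rₐ) / 2 = (7.21222e+10 + 1.6456e+11) / 2 ≈ 1.183e+11 m = 0.7911 AU.
(b) e = (rₐ − rₚ) / (rₐ + rₚ) = (1.6456e+11 − 7.21222e+10) / (1.6456e+11 + 7.21222e+10) ≈ 0.3906.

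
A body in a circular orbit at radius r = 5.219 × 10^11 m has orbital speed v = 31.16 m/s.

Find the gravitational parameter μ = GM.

For a circular orbit v² = GM/r, so GM = v² · r.
GM = (31.16)² · 5.219e+11 m³/s² ≈ 5.067e+14 m³/s² = 5.067 × 10^14 m³/s².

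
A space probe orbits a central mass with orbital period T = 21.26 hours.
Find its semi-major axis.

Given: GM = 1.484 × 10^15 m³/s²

Convert to SI: T = 21.26 hours = 76536 s.
Invert Kepler's third law: a = (GM · T² / (4π²))^(1/3).
Substituting T = 76536 s and GM = 1.484e+15 m³/s²:
a = (1.484e+15 · (76536)² / (4π²))^(1/3) m
a ≈ 6.039e+07 m = 6.039 × 10^7 m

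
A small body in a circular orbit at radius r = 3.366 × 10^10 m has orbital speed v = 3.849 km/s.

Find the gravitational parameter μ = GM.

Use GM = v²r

Convert to SI: v = 3.849 km/s = 3849 m/s.
For a circular orbit v² = GM/r, so GM = v² · r.
GM = (3849)² · 3.366e+10 m³/s² ≈ 4.987e+17 m³/s² = 4.987 × 10^17 m³/s².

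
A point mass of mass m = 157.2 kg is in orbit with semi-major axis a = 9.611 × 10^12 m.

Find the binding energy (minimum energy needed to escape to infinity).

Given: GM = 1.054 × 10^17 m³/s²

Total orbital energy is E = −GMm/(2a); binding energy is E_bind = −E = GMm/(2a).
E_bind = 1.054e+17 · 157.2 / (2 · 9.611e+12) J ≈ 8.62e+05 J = 862 kJ.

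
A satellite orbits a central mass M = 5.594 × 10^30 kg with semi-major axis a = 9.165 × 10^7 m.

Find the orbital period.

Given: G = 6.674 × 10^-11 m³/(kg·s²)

GM = G · M = 6.674e-11 · 5.594e+30 = 3.73344e+20 m³/s².
Kepler's third law: T = 2π √(a³ / GM).
Substituting a = 9.165e+07 m and GM = 3.73344e+20 m³/s²:
T = 2π √((9.165e+07)³ / 3.73344e+20) s
T ≈ 285.3 s = 4.755 minutes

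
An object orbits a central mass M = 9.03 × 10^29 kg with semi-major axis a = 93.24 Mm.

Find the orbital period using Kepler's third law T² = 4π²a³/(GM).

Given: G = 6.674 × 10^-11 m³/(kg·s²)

Convert to SI: a = 93.24 Mm = 9.324e+07 m.
GM = G · M = 6.674e-11 · 9.03e+29 = 6.02662e+19 m³/s².
Kepler's third law: T = 2π √(a³ / GM).
Substituting a = 9.324e+07 m and GM = 6.02662e+19 m³/s²:
T = 2π √((9.324e+07)³ / 6.02662e+19) s
T ≈ 728.7 s = 12.14 minutes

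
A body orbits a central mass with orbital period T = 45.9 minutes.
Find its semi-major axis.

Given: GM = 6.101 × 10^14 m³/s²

Convert to SI: T = 45.9 minutes = 2754 s.
Invert Kepler's third law: a = (GM · T² / (4π²))^(1/3).
Substituting T = 2754 s and GM = 6.101e+14 m³/s²:
a = (6.101e+14 · (2754)² / (4π²))^(1/3) m
a ≈ 4.894e+06 m = 4.894 Mm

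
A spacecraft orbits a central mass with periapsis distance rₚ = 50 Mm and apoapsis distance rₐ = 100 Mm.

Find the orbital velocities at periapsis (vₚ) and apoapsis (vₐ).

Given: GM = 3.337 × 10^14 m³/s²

Convert to SI: rₚ = 50 Mm = 5e+07 m; rₐ = 100 Mm = 1e+08 m.
Use the vis-viva equation v² = GM(2/r − 1/a) with a = (rₚ + rₐ)/2 = (5e+07 + 1e+08)/2 = 7.5e+07 m.
vₚ = √(GM · (2/rₚ − 1/a)) = √(3.337e+14 · (2/5e+07 − 1/7.5e+07)) m/s ≈ 2983 m/s = 2.983 km/s.
vₐ = √(GM · (2/rₐ − 1/a)) = √(3.337e+14 · (2/1e+08 − 1/7.5e+07)) m/s ≈ 1492 m/s = 1.492 km/s.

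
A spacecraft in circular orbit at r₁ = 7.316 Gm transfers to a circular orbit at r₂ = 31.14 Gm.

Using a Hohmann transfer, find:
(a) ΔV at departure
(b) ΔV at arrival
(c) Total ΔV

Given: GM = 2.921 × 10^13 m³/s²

Convert to SI: r₁ = 7.316 Gm = 7.316e+09 m; r₂ = 31.14 Gm = 3.114e+10 m.
Transfer semi-major axis: a_t = (r₁ + r₂)/2 = (7.316e+09 + 3.114e+10)/2 = 1.9228e+10 m.
Circular speeds: v₁ = √(GM/r₁) = 63.1872 m/s, v₂ = √(GM/r₂) = 30.6271 m/s.
Transfer speeds (vis-viva v² = GM(2/r − 1/a_t)): v₁ᵗ = 80.4121 m/s, v₂ᵗ = 18.8919 m/s.
(a) ΔV₁ = |v₁ᵗ − v₁| ≈ 17.22 m/s = 17.22 m/s.
(b) ΔV₂ = |v₂ − v₂ᵗ| ≈ 11.74 m/s = 11.74 m/s.
(c) ΔV_total = ΔV₁ + ΔV₂ ≈ 28.96 m/s = 28.96 m/s.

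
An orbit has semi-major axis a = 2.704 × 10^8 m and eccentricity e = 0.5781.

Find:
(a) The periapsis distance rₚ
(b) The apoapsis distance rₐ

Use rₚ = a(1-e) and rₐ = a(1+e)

(a) rₚ = a(1 − e) = 2.704e+08 · (1 − 0.5781) = 2.704e+08 · 0.4219 ≈ 1.141e+08 m = 1.141 × 10^8 m.
(b) rₐ = a(1 + e) = 2.704e+08 · (1 + 0.5781) = 2.704e+08 · 1.5781 ≈ 4.267e+08 m = 4.267 × 10^8 m.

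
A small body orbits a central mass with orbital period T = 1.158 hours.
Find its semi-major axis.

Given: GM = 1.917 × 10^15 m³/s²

Convert to SI: T = 1.158 hours = 4168.8 s.
Invert Kepler's third law: a = (GM · T² / (4π²))^(1/3).
Substituting T = 4168.8 s and GM = 1.917e+15 m³/s²:
a = (1.917e+15 · (4168.8)² / (4π²))^(1/3) m
a ≈ 9.45e+06 m = 9.45 × 10^6 m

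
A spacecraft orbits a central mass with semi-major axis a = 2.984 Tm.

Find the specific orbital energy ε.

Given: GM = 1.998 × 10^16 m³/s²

Convert to SI: a = 2.984 Tm = 2.984e+12 m.
ε = −GM / (2a).
ε = −1.998e+16 / (2 · 2.984e+12) J/kg ≈ -3348 J/kg = -3.348 kJ/kg.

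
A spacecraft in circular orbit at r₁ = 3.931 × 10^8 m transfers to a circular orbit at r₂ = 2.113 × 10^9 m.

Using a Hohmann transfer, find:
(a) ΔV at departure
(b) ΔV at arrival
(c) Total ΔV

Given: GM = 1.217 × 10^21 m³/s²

Transfer semi-major axis: a_t = (r₁ + r₂)/2 = (3.931e+08 + 2.113e+09)/2 = 1.25305e+09 m.
Circular speeds: v₁ = √(GM/r₁) = 1.75952e+06 m/s, v₂ = √(GM/r₂) = 758919 m/s.
Transfer speeds (vis-viva v² = GM(2/r − 1/a_t)): v₁ᵗ = 2.28486e+06 m/s, v₂ᵗ = 425072 m/s.
(a) ΔV₁ = |v₁ᵗ − v₁| ≈ 5.253e+05 m/s = 525.3 km/s.
(b) ΔV₂ = |v₂ − v₂ᵗ| ≈ 3.338e+05 m/s = 333.8 km/s.
(c) ΔV_total = ΔV₁ + ΔV₂ ≈ 8.592e+05 m/s = 859.2 km/s.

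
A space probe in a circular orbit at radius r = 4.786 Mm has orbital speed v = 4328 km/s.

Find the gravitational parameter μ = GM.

Convert to SI: r = 4.786 Mm = 4.786e+06 m; v = 4328 km/s = 4.328e+06 m/s.
For a circular orbit v² = GM/r, so GM = v² · r.
GM = (4.328e+06)² · 4.786e+06 m³/s² ≈ 8.965e+19 m³/s² = 8.965 × 10^19 m³/s².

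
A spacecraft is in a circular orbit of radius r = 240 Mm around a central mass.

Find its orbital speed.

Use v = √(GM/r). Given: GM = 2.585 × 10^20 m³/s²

Convert to SI: r = 240 Mm = 2.4e+08 m.
For a circular orbit, gravity supplies the centripetal force, so v = √(GM / r).
v = √(2.585e+20 / 2.4e+08) m/s ≈ 1.038e+06 m/s = 1038 km/s.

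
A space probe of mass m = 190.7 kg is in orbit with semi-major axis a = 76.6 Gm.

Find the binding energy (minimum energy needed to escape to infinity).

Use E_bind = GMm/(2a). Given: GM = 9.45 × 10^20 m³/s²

Convert to SI: a = 76.6 Gm = 7.66e+10 m.
Total orbital energy is E = −GMm/(2a); binding energy is E_bind = −E = GMm/(2a).
E_bind = 9.45e+20 · 190.7 / (2 · 7.66e+10) J ≈ 1.176e+12 J = 1.176 TJ.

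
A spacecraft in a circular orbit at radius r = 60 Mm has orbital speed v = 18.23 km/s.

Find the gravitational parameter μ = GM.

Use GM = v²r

Convert to SI: r = 60 Mm = 6e+07 m; v = 18.23 km/s = 18230 m/s.
For a circular orbit v² = GM/r, so GM = v² · r.
GM = (18230)² · 6e+07 m³/s² ≈ 1.994e+16 m³/s² = 1.994 × 10^16 m³/s².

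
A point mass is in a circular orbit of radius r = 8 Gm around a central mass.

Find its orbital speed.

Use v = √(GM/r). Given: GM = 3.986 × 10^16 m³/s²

Convert to SI: r = 8 Gm = 8e+09 m.
For a circular orbit, gravity supplies the centripetal force, so v = √(GM / r).
v = √(3.986e+16 / 8e+09) m/s ≈ 2232 m/s = 2.232 km/s.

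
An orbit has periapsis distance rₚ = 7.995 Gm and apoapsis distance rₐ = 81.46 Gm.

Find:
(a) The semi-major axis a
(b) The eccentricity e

Convert to SI: rₚ = 7.995 Gm = 7.995e+09 m; rₐ = 81.46 Gm = 8.146e+10 m.
(a) a = (rₚ + rₐ) / 2 = (7.995e+09 + 8.146e+10) / 2 ≈ 4.473e+10 m = 44.73 Gm.
(b) e = (rₐ − rₚ) / (rₐ + rₚ) = (8.146e+10 − 7.995e+09) / (8.146e+10 + 7.995e+09) ≈ 0.8213.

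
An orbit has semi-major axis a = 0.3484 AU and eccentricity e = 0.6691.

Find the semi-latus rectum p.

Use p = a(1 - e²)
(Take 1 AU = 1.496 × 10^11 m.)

Convert to SI: a = 0.3484 AU = 5.21206e+10 m.
p = a (1 − e²).
p = 5.21206e+10 · (1 − (0.6691)²) = 5.21206e+10 · 0.552305 ≈ 2.879e+10 m = 0.1924 AU.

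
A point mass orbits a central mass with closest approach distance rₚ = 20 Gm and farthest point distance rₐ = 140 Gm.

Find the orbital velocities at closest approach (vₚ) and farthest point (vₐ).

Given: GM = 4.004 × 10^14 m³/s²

Convert to SI: rₚ = 20 Gm = 2e+10 m; rₐ = 140 Gm = 1.4e+11 m.
Use the vis-viva equation v² = GM(2/r − 1/a) with a = (rₚ + rₐ)/2 = (2e+10 + 1.4e+11)/2 = 8e+10 m.
vₚ = √(GM · (2/rₚ − 1/a)) = √(4.004e+14 · (2/2e+10 − 1/8e+10)) m/s ≈ 187.2 m/s = 187.2 m/s.
vₐ = √(GM · (2/rₐ − 1/a)) = √(4.004e+14 · (2/1.4e+11 − 1/8e+10)) m/s ≈ 26.74 m/s = 26.74 m/s.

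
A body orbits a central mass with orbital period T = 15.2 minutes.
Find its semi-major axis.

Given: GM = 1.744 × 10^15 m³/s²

Convert to SI: T = 15.2 minutes = 912 s.
Invert Kepler's third law: a = (GM · T² / (4π²))^(1/3).
Substituting T = 912 s and GM = 1.744e+15 m³/s²:
a = (1.744e+15 · (912)² / (4π²))^(1/3) m
a ≈ 3.324e+06 m = 3.324 Mm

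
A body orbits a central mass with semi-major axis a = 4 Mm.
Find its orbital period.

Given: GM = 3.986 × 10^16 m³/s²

Convert to SI: a = 4 Mm = 4e+06 m.
Kepler's third law: T = 2π √(a³ / GM).
Substituting a = 4e+06 m and GM = 3.986e+16 m³/s²:
T = 2π √((4e+06)³ / 3.986e+16) s
T ≈ 251.8 s = 4.196 minutes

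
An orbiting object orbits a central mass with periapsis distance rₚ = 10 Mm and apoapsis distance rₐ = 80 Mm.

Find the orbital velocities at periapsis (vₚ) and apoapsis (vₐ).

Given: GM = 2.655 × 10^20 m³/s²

Convert to SI: rₚ = 10 Mm = 1e+07 m; rₐ = 80 Mm = 8e+07 m.
Use the vis-viva equation v² = GM(2/r − 1/a) with a = (rₚ + rₐ)/2 = (1e+07 + 8e+07)/2 = 4.5e+07 m.
vₚ = √(GM · (2/rₚ − 1/a)) = √(2.655e+20 · (2/1e+07 − 1/4.5e+07)) m/s ≈ 6.87e+06 m/s = 6870 km/s.
vₐ = √(GM · (2/rₐ − 1/a)) = √(2.655e+20 · (2/8e+07 − 1/4.5e+07)) m/s ≈ 8.588e+05 m/s = 858.8 km/s.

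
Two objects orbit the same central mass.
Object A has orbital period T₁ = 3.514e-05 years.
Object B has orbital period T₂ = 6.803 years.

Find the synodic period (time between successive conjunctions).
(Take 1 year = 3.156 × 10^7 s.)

Convert to SI: T₁ = 3.514e-05 years = 1109.02 s; T₂ = 6.803 years = 2.14703e+08 s.
T_syn = |T₁ · T₂ / (T₁ − T₂)|.
T_syn = |1109.02 · 2.14703e+08 / (1109.02 − 2.14703e+08)| s ≈ 1109 s = 3.514e-05 years.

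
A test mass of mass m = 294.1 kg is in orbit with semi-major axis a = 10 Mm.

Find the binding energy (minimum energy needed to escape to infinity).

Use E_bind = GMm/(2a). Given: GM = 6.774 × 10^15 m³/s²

Convert to SI: a = 10 Mm = 1e+07 m.
Total orbital energy is E = −GMm/(2a); binding energy is E_bind = −E = GMm/(2a).
E_bind = 6.774e+15 · 294.1 / (2 · 1e+07) J ≈ 9.961e+10 J = 99.61 GJ.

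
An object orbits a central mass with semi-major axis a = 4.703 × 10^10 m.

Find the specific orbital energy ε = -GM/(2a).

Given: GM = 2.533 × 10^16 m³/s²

ε = −GM / (2a).
ε = −2.533e+16 / (2 · 4.703e+10) J/kg ≈ -2.693e+05 J/kg = -269.3 kJ/kg.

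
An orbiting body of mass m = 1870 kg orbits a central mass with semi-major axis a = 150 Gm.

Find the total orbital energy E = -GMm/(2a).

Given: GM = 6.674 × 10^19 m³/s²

Convert to SI: a = 150 Gm = 1.5e+11 m.
E = −GMm / (2a).
E = −6.674e+19 · 1870 / (2 · 1.5e+11) J ≈ -4.16e+11 J = -416 GJ.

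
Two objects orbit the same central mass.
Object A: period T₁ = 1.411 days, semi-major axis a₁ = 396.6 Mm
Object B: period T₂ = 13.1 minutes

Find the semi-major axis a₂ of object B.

Convert to SI: T₁ = 1.411 days = 121910 s; a₁ = 396.6 Mm = 3.966e+08 m; T₂ = 13.1 minutes = 786 s.
Kepler's third law: (T₁/T₂)² = (a₁/a₂)³ ⇒ a₂ = a₁ · (T₂/T₁)^(2/3).
T₂/T₁ = 786 / 121910 = 0.00644736.
a₂ = 3.966e+08 · (0.00644736)^(2/3) m ≈ 1.374e+07 m = 13.74 Mm.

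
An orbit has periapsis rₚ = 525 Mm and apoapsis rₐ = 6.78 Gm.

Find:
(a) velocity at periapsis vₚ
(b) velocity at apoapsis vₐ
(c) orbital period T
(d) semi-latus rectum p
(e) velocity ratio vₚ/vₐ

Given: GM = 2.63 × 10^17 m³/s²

Convert to SI: rₚ = 525 Mm = 5.25e+08 m; rₐ = 6.78 Gm = 6.78e+09 m.
(a) With a = (rₚ + rₐ)/2 = 3.6525e+09 m, vₚ = √(GM (2/rₚ − 1/a)) = √(2.63e+17 · (2/5.25e+08 − 1/3.6525e+09)) m/s ≈ 3.049e+04 m/s
(b) With a = (rₚ + rₐ)/2 = 3.6525e+09 m, vₐ = √(GM (2/rₐ − 1/a)) = √(2.63e+17 · (2/6.78e+09 − 1/3.6525e+09)) m/s ≈ 2361 m/s
(c) With a = (rₚ + rₐ)/2 = 3.6525e+09 m, T = 2π √(a³/GM) = 2π √((3.6525e+09)³/2.63e+17) s ≈ 2.705e+06 s
(d) From a = (rₚ + rₐ)/2 = 3.6525e+09 m and e = (rₐ − rₚ)/(rₐ + rₚ) = 0.856263, p = a(1 − e²) = 3.6525e+09 · (1 − (0.856263)²) ≈ 9.745e+08 m
(e) Conservation of angular momentum (rₚvₚ = rₐvₐ) gives vₚ/vₐ = rₐ/rₚ = 6.78e+09/5.25e+08 ≈ 12.91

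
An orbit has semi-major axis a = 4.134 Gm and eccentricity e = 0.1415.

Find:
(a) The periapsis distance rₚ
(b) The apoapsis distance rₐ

Convert to SI: a = 4.134 Gm = 4.134e+09 m.
(a) rₚ = a(1 − e) = 4.134e+09 · (1 − 0.1415) = 4.134e+09 · 0.8585 ≈ 3.549e+09 m = 3.549 Gm.
(b) rₐ = a(1 + e) = 4.134e+09 · (1 + 0.1415) = 4.134e+09 · 1.1415 ≈ 4.719e+09 m = 4.719 Gm.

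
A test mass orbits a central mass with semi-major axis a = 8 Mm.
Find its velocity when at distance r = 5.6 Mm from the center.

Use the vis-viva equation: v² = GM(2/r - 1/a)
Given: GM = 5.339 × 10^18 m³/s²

Convert to SI: a = 8 Mm = 8e+06 m; r = 5.6 Mm = 5.6e+06 m.
Vis-viva: v = √(GM · (2/r − 1/a)).
2/r − 1/a = 2/5.6e+06 − 1/8e+06 = 2.32143e-07 m⁻¹.
v = √(5.339e+18 · 2.32143e-07) m/s ≈ 1.113e+06 m/s = 1113 km/s.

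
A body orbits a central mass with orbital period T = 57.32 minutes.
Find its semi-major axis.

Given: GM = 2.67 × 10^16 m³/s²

Convert to SI: T = 57.32 minutes = 3439.2 s.
Invert Kepler's third law: a = (GM · T² / (4π²))^(1/3).
Substituting T = 3439.2 s and GM = 2.67e+16 m³/s²:
a = (2.67e+16 · (3439.2)² / (4π²))^(1/3) m
a ≈ 2e+07 m = 20 Mm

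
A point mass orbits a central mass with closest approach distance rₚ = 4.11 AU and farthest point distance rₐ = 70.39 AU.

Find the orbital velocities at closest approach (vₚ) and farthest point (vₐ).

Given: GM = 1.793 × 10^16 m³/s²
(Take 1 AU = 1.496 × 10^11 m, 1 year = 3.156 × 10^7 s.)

Convert to SI: rₚ = 4.11 AU = 6.14856e+11 m; rₐ = 70.39 AU = 1.05303e+13 m.
Use the vis-viva equation v² = GM(2/r − 1/a) with a = (rₚ + rₐ)/2 = (6.14856e+11 + 1.05303e+13)/2 = 5.5726e+12 m.
vₚ = √(GM · (2/rₚ − 1/a)) = √(1.793e+16 · (2/6.14856e+11 − 1/5.5726e+12)) m/s ≈ 234.7 m/s = 0.04952 AU/year.
vₐ = √(GM · (2/rₐ − 1/a)) = √(1.793e+16 · (2/1.05303e+13 − 1/5.5726e+12)) m/s ≈ 13.71 m/s = 0.002892 AU/year.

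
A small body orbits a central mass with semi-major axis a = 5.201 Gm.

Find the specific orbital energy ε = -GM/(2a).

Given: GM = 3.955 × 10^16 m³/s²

Convert to SI: a = 5.201 Gm = 5.201e+09 m.
ε = −GM / (2a).
ε = −3.955e+16 / (2 · 5.201e+09) J/kg ≈ -3.802e+06 J/kg = -3.802 MJ/kg.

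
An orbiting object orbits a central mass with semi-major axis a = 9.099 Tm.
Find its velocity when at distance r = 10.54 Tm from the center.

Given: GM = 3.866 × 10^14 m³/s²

Convert to SI: a = 9.099 Tm = 9.099e+12 m; r = 10.54 Tm = 1.054e+13 m.
Vis-viva: v = √(GM · (2/r − 1/a)).
2/r − 1/a = 2/1.054e+13 − 1/9.099e+12 = 7.98511e-14 m⁻¹.
v = √(3.866e+14 · 7.98511e-14) m/s ≈ 5.556 m/s = 5.556 m/s.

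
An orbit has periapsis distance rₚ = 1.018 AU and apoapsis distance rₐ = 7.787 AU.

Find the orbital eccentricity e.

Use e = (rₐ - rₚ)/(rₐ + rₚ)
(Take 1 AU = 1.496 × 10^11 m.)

Convert to SI: rₚ = 1.018 AU = 1.52293e+11 m; rₐ = 7.787 AU = 1.16494e+12 m.
e = (rₐ − rₚ) / (rₐ + rₚ).
e = (1.16494e+12 − 1.52293e+11) / (1.16494e+12 + 1.52293e+11) = 1.01264e+12 / 1.31723e+12 ≈ 0.7688.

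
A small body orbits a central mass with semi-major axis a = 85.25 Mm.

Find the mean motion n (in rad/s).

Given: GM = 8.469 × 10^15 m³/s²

Convert to SI: a = 85.25 Mm = 8.525e+07 m.
n = √(GM / a³).
n = √(8.469e+15 / (8.525e+07)³) rad/s ≈ 0.0001169 rad/s.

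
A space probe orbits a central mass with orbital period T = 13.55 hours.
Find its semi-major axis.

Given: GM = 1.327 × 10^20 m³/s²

Convert to SI: T = 13.55 hours = 48780 s.
Invert Kepler's third law: a = (GM · T² / (4π²))^(1/3).
Substituting T = 48780 s and GM = 1.327e+20 m³/s²:
a = (1.327e+20 · (48780)² / (4π²))^(1/3) m
a ≈ 2e+09 m = 2 Gm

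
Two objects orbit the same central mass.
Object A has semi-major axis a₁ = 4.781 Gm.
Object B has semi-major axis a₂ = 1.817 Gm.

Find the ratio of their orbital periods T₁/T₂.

Convert to SI: a₁ = 4.781 Gm = 4.781e+09 m; a₂ = 1.817 Gm = 1.817e+09 m.
From Kepler's third law, (T₁/T₂)² = (a₁/a₂)³, so T₁/T₂ = (a₁/a₂)^(3/2).
a₁/a₂ = 4.781e+09 / 1.817e+09 = 2.63126.
T₁/T₂ = (2.63126)^(3/2) ≈ 4.268.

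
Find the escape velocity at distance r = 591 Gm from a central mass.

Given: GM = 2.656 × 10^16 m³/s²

Convert to SI: r = 591 Gm = 5.91e+11 m.
Escape velocity comes from setting total energy to zero: ½v² − GM/r = 0 ⇒ v_esc = √(2GM / r).
v_esc = √(2 · 2.656e+16 / 5.91e+11) m/s ≈ 299.8 m/s = 299.8 m/s.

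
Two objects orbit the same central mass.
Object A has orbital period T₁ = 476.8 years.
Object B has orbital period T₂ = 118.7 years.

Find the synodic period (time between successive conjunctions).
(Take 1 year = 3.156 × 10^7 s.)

Convert to SI: T₁ = 476.8 years = 1.50478e+10 s; T₂ = 118.7 years = 3.74617e+09 s.
T_syn = |T₁ · T₂ / (T₁ − T₂)|.
T_syn = |1.50478e+10 · 3.74617e+09 / (1.50478e+10 − 3.74617e+09)| s ≈ 4.988e+09 s = 158 years.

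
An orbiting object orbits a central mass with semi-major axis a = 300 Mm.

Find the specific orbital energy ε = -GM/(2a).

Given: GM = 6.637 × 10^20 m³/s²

Convert to SI: a = 300 Mm = 3e+08 m.
ε = −GM / (2a).
ε = −6.637e+20 / (2 · 3e+08) J/kg ≈ -1.106e+12 J/kg = -1106 GJ/kg.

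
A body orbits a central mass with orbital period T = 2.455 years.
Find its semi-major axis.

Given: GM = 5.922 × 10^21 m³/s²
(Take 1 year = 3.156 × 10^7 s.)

Convert to SI: T = 2.455 years = 7.74798e+07 s.
Invert Kepler's third law: a = (GM · T² / (4π²))^(1/3).
Substituting T = 7.74798e+07 s and GM = 5.922e+21 m³/s²:
a = (5.922e+21 · (7.74798e+07)² / (4π²))^(1/3) m
a ≈ 9.657e+11 m = 965.7 Gm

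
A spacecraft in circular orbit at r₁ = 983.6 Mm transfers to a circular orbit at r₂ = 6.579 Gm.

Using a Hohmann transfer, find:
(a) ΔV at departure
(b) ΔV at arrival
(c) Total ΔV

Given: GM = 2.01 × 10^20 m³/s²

Convert to SI: r₁ = 983.6 Mm = 9.836e+08 m; r₂ = 6.579 Gm = 6.579e+09 m.
Transfer semi-major axis: a_t = (r₁ + r₂)/2 = (9.836e+08 + 6.579e+09)/2 = 3.7813e+09 m.
Circular speeds: v₁ = √(GM/r₁) = 452052 m/s, v₂ = √(GM/r₂) = 174791 m/s.
Transfer speeds (vis-viva v² = GM(2/r − 1/a_t)): v₁ᵗ = 596277 m/s, v₂ᵗ = 89147 m/s.
(a) ΔV₁ = |v₁ᵗ − v₁| ≈ 1.442e+05 m/s = 144.2 km/s.
(b) ΔV₂ = |v₂ − v₂ᵗ| ≈ 8.564e+04 m/s = 85.64 km/s.
(c) ΔV_total = ΔV₁ + ΔV₂ ≈ 2.299e+05 m/s = 229.9 km/s.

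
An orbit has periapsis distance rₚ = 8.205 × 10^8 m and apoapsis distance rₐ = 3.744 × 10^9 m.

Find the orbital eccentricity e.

e = (rₐ − rₚ) / (rₐ + rₚ).
e = (3.744e+09 − 8.205e+08) / (3.744e+09 + 8.205e+08) = 2.9235e+09 / 4.5645e+09 ≈ 0.6405.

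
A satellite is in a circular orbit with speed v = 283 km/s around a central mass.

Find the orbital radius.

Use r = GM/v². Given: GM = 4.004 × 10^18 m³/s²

Convert to SI: v = 283 km/s = 283000 m/s.
For a circular orbit, v² = GM / r, so r = GM / v².
r = 4.004e+18 / (283000)² m ≈ 4.999e+07 m = 49.99 Mm.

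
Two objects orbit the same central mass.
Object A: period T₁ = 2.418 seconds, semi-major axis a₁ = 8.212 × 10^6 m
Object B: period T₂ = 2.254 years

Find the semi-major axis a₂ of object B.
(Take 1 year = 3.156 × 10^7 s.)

Convert to SI: T₂ = 2.254 years = 7.11362e+07 s.
Kepler's third law: (T₁/T₂)² = (a₁/a₂)³ ⇒ a₂ = a₁ · (T₂/T₁)^(2/3).
T₂/T₁ = 7.11362e+07 / 2.418 = 2.94195e+07.
a₂ = 8.212e+06 · (2.94195e+07)^(2/3) m ≈ 7.826e+11 m = 7.826 × 10^11 m.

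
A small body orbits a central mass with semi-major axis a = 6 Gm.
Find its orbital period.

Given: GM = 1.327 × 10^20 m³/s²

Convert to SI: a = 6 Gm = 6e+09 m.
Kepler's third law: T = 2π √(a³ / GM).
Substituting a = 6e+09 m and GM = 1.327e+20 m³/s²:
T = 2π √((6e+09)³ / 1.327e+20) s
T ≈ 2.535e+05 s = 2.934 days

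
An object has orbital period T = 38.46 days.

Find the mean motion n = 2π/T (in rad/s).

Convert to SI: T = 38.46 days = 3.32294e+06 s.
n = 2π / T.
n = 2π / 3.32294e+06 s ≈ 1.891e-06 rad/s.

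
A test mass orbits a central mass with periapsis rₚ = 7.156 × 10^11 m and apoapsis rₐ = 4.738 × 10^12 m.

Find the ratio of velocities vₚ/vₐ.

Conservation of angular momentum gives rₚvₚ = rₐvₐ, so vₚ/vₐ = rₐ/rₚ.
vₚ/vₐ = 4.738e+12 / 7.156e+11 ≈ 6.621.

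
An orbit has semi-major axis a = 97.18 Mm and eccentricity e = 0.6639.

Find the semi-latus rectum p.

Convert to SI: a = 97.18 Mm = 9.718e+07 m.
p = a (1 − e²).
p = 9.718e+07 · (1 − (0.6639)²) = 9.718e+07 · 0.559237 ≈ 5.435e+07 m = 54.35 Mm.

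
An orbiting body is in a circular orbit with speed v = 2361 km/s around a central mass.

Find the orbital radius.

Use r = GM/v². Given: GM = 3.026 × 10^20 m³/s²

Convert to SI: v = 2361 km/s = 2.361e+06 m/s.
For a circular orbit, v² = GM / r, so r = GM / v².
r = 3.026e+20 / (2.361e+06)² m ≈ 5.428e+07 m = 54.28 Mm.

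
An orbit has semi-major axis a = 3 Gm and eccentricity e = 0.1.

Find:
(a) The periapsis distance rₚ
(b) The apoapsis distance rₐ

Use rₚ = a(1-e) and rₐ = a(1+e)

Convert to SI: a = 3 Gm = 3e+09 m.
(a) rₚ = a(1 − e) = 3e+09 · (1 − 0.1) = 3e+09 · 0.9 ≈ 2.7e+09 m = 2.7 Gm.
(b) rₐ = a(1 + e) = 3e+09 · (1 + 0.1) = 3e+09 · 1.1 ≈ 3.3e+09 m = 3.3 Gm.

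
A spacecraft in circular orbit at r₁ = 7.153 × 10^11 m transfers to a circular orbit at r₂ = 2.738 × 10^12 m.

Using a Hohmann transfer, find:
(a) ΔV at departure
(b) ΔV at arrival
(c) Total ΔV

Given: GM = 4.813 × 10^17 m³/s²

Transfer semi-major axis: a_t = (r₁ + r₂)/2 = (7.153e+11 + 2.738e+12)/2 = 1.72665e+12 m.
Circular speeds: v₁ = √(GM/r₁) = 820.283 m/s, v₂ = √(GM/r₂) = 419.268 m/s.
Transfer speeds (vis-viva v² = GM(2/r − 1/a_t)): v₁ᵗ = 1032.95 m/s, v₂ᵗ = 269.857 m/s.
(a) ΔV₁ = |v₁ᵗ − v₁| ≈ 212.7 m/s = 212.7 m/s.
(b) ΔV₂ = |v₂ − v₂ᵗ| ≈ 149.4 m/s = 149.4 m/s.
(c) ΔV_total = ΔV₁ + ΔV₂ ≈ 362.1 m/s = 362.1 m/s.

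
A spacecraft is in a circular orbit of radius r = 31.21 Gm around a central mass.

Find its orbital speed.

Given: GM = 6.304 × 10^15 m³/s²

Convert to SI: r = 31.21 Gm = 3.121e+10 m.
For a circular orbit, gravity supplies the centripetal force, so v = √(GM / r).
v = √(6.304e+15 / 3.121e+10) m/s ≈ 449.4 m/s = 449.4 m/s.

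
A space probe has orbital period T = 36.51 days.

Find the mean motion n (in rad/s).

Convert to SI: T = 36.51 days = 3.15446e+06 s.
n = 2π / T.
n = 2π / 3.15446e+06 s ≈ 1.992e-06 rad/s.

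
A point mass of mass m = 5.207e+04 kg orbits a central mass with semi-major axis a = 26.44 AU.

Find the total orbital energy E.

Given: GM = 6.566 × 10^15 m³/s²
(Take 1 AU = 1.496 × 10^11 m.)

Convert to SI: a = 26.44 AU = 3.95542e+12 m.
E = −GMm / (2a).
E = −6.566e+15 · 5.207e+04 / (2 · 3.95542e+12) J ≈ -4.322e+07 J = -43.22 MJ.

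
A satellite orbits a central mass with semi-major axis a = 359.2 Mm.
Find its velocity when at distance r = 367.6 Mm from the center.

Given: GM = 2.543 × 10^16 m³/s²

Convert to SI: a = 359.2 Mm = 3.592e+08 m; r = 367.6 Mm = 3.676e+08 m.
Vis-viva: v = √(GM · (2/r − 1/a)).
2/r − 1/a = 2/3.676e+08 − 1/3.592e+08 = 2.65673e-09 m⁻¹.
v = √(2.543e+16 · 2.65673e-09) m/s ≈ 8220 m/s = 8.22 km/s.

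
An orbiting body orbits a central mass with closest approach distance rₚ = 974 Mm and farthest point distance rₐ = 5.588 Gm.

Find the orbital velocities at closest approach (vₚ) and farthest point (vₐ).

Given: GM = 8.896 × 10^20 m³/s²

Convert to SI: rₚ = 974 Mm = 9.74e+08 m; rₐ = 5.588 Gm = 5.588e+09 m.
Use the vis-viva equation v² = GM(2/r − 1/a) with a = (rₚ + rₐ)/2 = (9.74e+08 + 5.588e+09)/2 = 3.281e+09 m.
vₚ = √(GM · (2/rₚ − 1/a)) = √(8.896e+20 · (2/9.74e+08 − 1/3.281e+09)) m/s ≈ 1.247e+06 m/s = 1247 km/s.
vₐ = √(GM · (2/rₐ − 1/a)) = √(8.896e+20 · (2/5.588e+09 − 1/3.281e+09)) m/s ≈ 2.174e+05 m/s = 217.4 km/s.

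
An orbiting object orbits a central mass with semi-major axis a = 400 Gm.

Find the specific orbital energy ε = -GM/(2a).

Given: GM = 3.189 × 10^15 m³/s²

Convert to SI: a = 400 Gm = 4e+11 m.
ε = −GM / (2a).
ε = −3.189e+15 / (2 · 4e+11) J/kg ≈ -3986 J/kg = -3.986 kJ/kg.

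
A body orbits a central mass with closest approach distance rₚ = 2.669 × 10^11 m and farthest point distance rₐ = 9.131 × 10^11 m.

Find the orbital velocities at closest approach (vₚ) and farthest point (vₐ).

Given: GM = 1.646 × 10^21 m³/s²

Use the vis-viva equation v² = GM(2/r − 1/a) with a = (rₚ + rₐ)/2 = (2.669e+11 + 9.131e+11)/2 = 5.9e+11 m.
vₚ = √(GM · (2/rₚ − 1/a)) = √(1.646e+21 · (2/2.669e+11 − 1/5.9e+11)) m/s ≈ 9.77e+04 m/s = 97.7 km/s.
vₐ = √(GM · (2/rₐ − 1/a)) = √(1.646e+21 · (2/9.131e+11 − 1/5.9e+11)) m/s ≈ 2.856e+04 m/s = 28.56 km/s.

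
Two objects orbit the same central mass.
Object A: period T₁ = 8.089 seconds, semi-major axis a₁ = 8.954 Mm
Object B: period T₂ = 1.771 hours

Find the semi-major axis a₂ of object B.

Convert to SI: a₁ = 8.954 Mm = 8.954e+06 m; T₂ = 1.771 hours = 6375.6 s.
Kepler's third law: (T₁/T₂)² = (a₁/a₂)³ ⇒ a₂ = a₁ · (T₂/T₁)^(2/3).
T₂/T₁ = 6375.6 / 8.089 = 788.181.
a₂ = 8.954e+06 · (788.181)^(2/3) m ≈ 7.64e+08 m = 764 Mm.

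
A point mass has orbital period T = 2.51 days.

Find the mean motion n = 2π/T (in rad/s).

Convert to SI: T = 2.51 days = 216864 s.
n = 2π / T.
n = 2π / 216864 s ≈ 2.897e-05 rad/s.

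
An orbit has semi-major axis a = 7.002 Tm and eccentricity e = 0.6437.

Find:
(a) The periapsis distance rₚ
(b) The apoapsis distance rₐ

Convert to SI: a = 7.002 Tm = 7.002e+12 m.
(a) rₚ = a(1 − e) = 7.002e+12 · (1 − 0.6437) = 7.002e+12 · 0.3563 ≈ 2.495e+12 m = 2.495 Tm.
(b) rₐ = a(1 + e) = 7.002e+12 · (1 + 0.6437) = 7.002e+12 · 1.6437 ≈ 1.151e+13 m = 11.51 Tm.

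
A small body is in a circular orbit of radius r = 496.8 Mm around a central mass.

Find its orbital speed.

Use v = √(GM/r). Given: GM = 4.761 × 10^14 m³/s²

Convert to SI: r = 496.8 Mm = 4.968e+08 m.
For a circular orbit, gravity supplies the centripetal force, so v = √(GM / r).
v = √(4.761e+14 / 4.968e+08) m/s ≈ 978.9 m/s = 978.9 m/s.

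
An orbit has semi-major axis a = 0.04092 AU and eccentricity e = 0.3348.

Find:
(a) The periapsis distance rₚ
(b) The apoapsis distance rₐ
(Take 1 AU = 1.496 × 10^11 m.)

Convert to SI: a = 0.04092 AU = 6.12163e+09 m.
(a) rₚ = a(1 − e) = 6.12163e+09 · (1 − 0.3348) = 6.12163e+09 · 0.6652 ≈ 4.072e+09 m = 0.02722 AU.
(b) rₐ = a(1 + e) = 6.12163e+09 · (1 + 0.3348) = 6.12163e+09 · 1.3348 ≈ 8.171e+09 m = 0.05462 AU.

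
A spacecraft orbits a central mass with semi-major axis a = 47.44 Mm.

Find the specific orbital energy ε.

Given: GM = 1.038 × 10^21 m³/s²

Convert to SI: a = 47.44 Mm = 4.744e+07 m.
ε = −GM / (2a).
ε = −1.038e+21 / (2 · 4.744e+07) J/kg ≈ -1.094e+13 J/kg = -1.094e+04 GJ/kg.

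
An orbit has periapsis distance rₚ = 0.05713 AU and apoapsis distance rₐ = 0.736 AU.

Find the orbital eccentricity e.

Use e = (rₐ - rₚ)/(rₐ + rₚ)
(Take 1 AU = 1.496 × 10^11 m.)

Convert to SI: rₚ = 0.05713 AU = 8.54665e+09 m; rₐ = 0.736 AU = 1.10106e+11 m.
e = (rₐ − rₚ) / (rₐ + rₚ).
e = (1.10106e+11 − 8.54665e+09) / (1.10106e+11 + 8.54665e+09) = 1.01559e+11 / 1.18652e+11 ≈ 0.8559.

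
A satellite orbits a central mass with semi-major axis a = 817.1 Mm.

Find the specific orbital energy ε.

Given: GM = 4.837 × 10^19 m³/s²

Convert to SI: a = 817.1 Mm = 8.171e+08 m.
ε = −GM / (2a).
ε = −4.837e+19 / (2 · 8.171e+08) J/kg ≈ -2.96e+10 J/kg = -29.6 GJ/kg.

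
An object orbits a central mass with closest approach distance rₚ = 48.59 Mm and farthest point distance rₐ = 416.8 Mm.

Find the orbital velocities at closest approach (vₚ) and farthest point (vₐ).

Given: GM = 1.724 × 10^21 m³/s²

Convert to SI: rₚ = 48.59 Mm = 4.859e+07 m; rₐ = 416.8 Mm = 4.168e+08 m.
Use the vis-viva equation v² = GM(2/r − 1/a) with a = (rₚ + rₐ)/2 = (4.859e+07 + 4.168e+08)/2 = 2.32695e+08 m.
vₚ = √(GM · (2/rₚ − 1/a)) = √(1.724e+21 · (2/4.859e+07 − 1/2.32695e+08)) m/s ≈ 7.972e+06 m/s = 7972 km/s.
vₐ = √(GM · (2/rₐ − 1/a)) = √(1.724e+21 · (2/4.168e+08 − 1/2.32695e+08)) m/s ≈ 9.294e+05 m/s = 929.4 km/s.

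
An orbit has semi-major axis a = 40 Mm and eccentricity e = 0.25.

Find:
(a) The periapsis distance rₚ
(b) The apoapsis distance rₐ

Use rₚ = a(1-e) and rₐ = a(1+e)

Convert to SI: a = 40 Mm = 4e+07 m.
(a) rₚ = a(1 − e) = 4e+07 · (1 − 0.25) = 4e+07 · 0.75 ≈ 3e+07 m = 30 Mm.
(b) rₐ = a(1 + e) = 4e+07 · (1 + 0.25) = 4e+07 · 1.25 ≈ 5e+07 m = 50 Mm.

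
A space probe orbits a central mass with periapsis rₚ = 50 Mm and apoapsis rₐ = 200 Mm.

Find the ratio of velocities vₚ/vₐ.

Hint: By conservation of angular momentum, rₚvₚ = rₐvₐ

Convert to SI: rₚ = 50 Mm = 5e+07 m; rₐ = 200 Mm = 2e+08 m.
Conservation of angular momentum gives rₚvₚ = rₐvₐ, so vₚ/vₐ = rₐ/rₚ.
vₚ/vₐ = 2e+08 / 5e+07 ≈ 4.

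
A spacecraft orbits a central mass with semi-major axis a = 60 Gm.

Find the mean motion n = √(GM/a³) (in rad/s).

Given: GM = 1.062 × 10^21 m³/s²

Convert to SI: a = 60 Gm = 6e+10 m.
n = √(GM / a³).
n = √(1.062e+21 / (6e+10)³) rad/s ≈ 2.217e-06 rad/s.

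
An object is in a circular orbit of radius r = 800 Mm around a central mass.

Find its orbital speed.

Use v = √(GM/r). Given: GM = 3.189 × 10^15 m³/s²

Convert to SI: r = 800 Mm = 8e+08 m.
For a circular orbit, gravity supplies the centripetal force, so v = √(GM / r).
v = √(3.189e+15 / 8e+08) m/s ≈ 1997 m/s = 1.997 km/s.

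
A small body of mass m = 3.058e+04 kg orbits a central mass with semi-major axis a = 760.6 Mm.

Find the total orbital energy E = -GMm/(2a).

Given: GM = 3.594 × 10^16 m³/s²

Convert to SI: a = 760.6 Mm = 7.606e+08 m.
E = −GMm / (2a).
E = −3.594e+16 · 3.058e+04 / (2 · 7.606e+08) J ≈ -7.225e+11 J = -722.5 GJ.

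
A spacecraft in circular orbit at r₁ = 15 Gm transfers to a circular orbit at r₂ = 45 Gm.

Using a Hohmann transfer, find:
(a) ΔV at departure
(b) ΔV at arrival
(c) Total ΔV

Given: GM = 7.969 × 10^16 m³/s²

Convert to SI: r₁ = 15 Gm = 1.5e+10 m; r₂ = 45 Gm = 4.5e+10 m.
Transfer semi-major axis: a_t = (r₁ + r₂)/2 = (1.5e+10 + 4.5e+10)/2 = 3e+10 m.
Circular speeds: v₁ = √(GM/r₁) = 2304.92 m/s, v₂ = √(GM/r₂) = 1330.75 m/s.
Transfer speeds (vis-viva v² = GM(2/r − 1/a_t)): v₁ᵗ = 2822.94 m/s, v₂ᵗ = 940.981 m/s.
(a) ΔV₁ = |v₁ᵗ − v₁| ≈ 518 m/s = 518 m/s.
(b) ΔV₂ = |v₂ − v₂ᵗ| ≈ 389.8 m/s = 389.8 m/s.
(c) ΔV_total = ΔV₁ + ΔV₂ ≈ 907.8 m/s = 907.8 m/s.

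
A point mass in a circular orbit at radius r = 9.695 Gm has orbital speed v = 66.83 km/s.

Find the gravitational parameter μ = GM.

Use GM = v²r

Convert to SI: r = 9.695 Gm = 9.695e+09 m; v = 66.83 km/s = 66830 m/s.
For a circular orbit v² = GM/r, so GM = v² · r.
GM = (66830)² · 9.695e+09 m³/s² ≈ 4.33e+19 m³/s² = 4.33 × 10^19 m³/s².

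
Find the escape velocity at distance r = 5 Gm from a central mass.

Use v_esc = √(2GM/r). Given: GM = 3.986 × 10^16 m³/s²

Convert to SI: r = 5 Gm = 5e+09 m.
Escape velocity comes from setting total energy to zero: ½v² − GM/r = 0 ⇒ v_esc = √(2GM / r).
v_esc = √(2 · 3.986e+16 / 5e+09) m/s ≈ 3993 m/s = 3.993 km/s.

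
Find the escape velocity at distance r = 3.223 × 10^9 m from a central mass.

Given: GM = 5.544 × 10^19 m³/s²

Escape velocity comes from setting total energy to zero: ½v² − GM/r = 0 ⇒ v_esc = √(2GM / r).
v_esc = √(2 · 5.544e+19 / 3.223e+09) m/s ≈ 1.855e+05 m/s = 185.5 km/s.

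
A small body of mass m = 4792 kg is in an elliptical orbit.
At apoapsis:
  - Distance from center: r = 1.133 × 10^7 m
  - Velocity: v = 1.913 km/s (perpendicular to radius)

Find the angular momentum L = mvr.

Convert to SI: v = 1.913 km/s = 1913 m/s.
Since v is perpendicular to r, L = m · v · r.
L = 4792 · 1913 · 1.133e+07 kg·m²/s ≈ 1.039e+14 kg·m²/s.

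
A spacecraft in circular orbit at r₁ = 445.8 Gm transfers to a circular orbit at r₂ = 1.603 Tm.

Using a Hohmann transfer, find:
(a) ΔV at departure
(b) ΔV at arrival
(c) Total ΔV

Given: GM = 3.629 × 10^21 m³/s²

Convert to SI: r₁ = 445.8 Gm = 4.458e+11 m; r₂ = 1.603 Tm = 1.603e+12 m.
Transfer semi-major axis: a_t = (r₁ + r₂)/2 = (4.458e+11 + 1.603e+12)/2 = 1.0244e+12 m.
Circular speeds: v₁ = √(GM/r₁) = 90224.3 m/s, v₂ = √(GM/r₂) = 47580.3 m/s.
Transfer speeds (vis-viva v² = GM(2/r − 1/a_t)): v₁ᵗ = 112864 m/s, v₂ᵗ = 31387.9 m/s.
(a) ΔV₁ = |v₁ᵗ − v₁| ≈ 2.264e+04 m/s = 22.64 km/s.
(b) ΔV₂ = |v₂ − v₂ᵗ| ≈ 1.619e+04 m/s = 16.19 km/s.
(c) ΔV_total = ΔV₁ + ΔV₂ ≈ 3.883e+04 m/s = 38.83 km/s.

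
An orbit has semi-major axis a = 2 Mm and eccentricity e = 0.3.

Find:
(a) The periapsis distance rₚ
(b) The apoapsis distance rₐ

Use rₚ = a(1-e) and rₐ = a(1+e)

Convert to SI: a = 2 Mm = 2e+06 m.
(a) rₚ = a(1 − e) = 2e+06 · (1 − 0.3) = 2e+06 · 0.7 ≈ 1.4e+06 m = 1.4 Mm.
(b) rₐ = a(1 + e) = 2e+06 · (1 + 0.3) = 2e+06 · 1.3 ≈ 2.6e+06 m = 2.6 Mm.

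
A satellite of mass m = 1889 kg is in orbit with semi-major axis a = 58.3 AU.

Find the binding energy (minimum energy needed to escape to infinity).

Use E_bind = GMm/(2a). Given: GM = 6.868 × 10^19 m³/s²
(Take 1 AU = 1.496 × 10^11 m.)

Convert to SI: a = 58.3 AU = 8.72168e+12 m.
Total orbital energy is E = −GMm/(2a); binding energy is E_bind = −E = GMm/(2a).
E_bind = 6.868e+19 · 1889 / (2 · 8.72168e+12) J ≈ 7.438e+09 J = 7.438 GJ.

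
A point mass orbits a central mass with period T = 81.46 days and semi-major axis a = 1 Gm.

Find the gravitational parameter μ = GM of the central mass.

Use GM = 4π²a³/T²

Convert to SI: T = 81.46 days = 7.03814e+06 s; a = 1 Gm = 1e+09 m.
GM = 4π² · a³ / T².
GM = 4π² · (1e+09)³ / (7.03814e+06)² m³/s² ≈ 7.97e+14 m³/s² = 7.97 × 10^14 m³/s².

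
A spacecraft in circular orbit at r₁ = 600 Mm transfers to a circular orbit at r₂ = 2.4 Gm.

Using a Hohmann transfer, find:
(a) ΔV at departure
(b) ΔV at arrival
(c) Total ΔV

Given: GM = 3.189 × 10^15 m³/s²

Convert to SI: r₁ = 600 Mm = 6e+08 m; r₂ = 2.4 Gm = 2.4e+09 m.
Transfer semi-major axis: a_t = (r₁ + r₂)/2 = (6e+08 + 2.4e+09)/2 = 1.5e+09 m.
Circular speeds: v₁ = √(GM/r₁) = 2305.43 m/s, v₂ = √(GM/r₂) = 1152.71 m/s.
Transfer speeds (vis-viva v² = GM(2/r − 1/a_t)): v₁ᵗ = 2916.16 m/s, v₂ᵗ = 729.04 m/s.
(a) ΔV₁ = |v₁ᵗ − v₁| ≈ 610.7 m/s = 610.7 m/s.
(b) ΔV₂ = |v₂ − v₂ᵗ| ≈ 423.7 m/s = 423.7 m/s.
(c) ΔV_total = ΔV₁ + ΔV₂ ≈ 1034 m/s = 1.034 km/s.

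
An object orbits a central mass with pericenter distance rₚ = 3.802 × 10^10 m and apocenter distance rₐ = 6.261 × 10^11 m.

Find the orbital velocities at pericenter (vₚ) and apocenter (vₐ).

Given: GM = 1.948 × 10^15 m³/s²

Use the vis-viva equation v² = GM(2/r − 1/a) with a = (rₚ + rₐ)/2 = (3.802e+10 + 6.261e+11)/2 = 3.3206e+11 m.
vₚ = √(GM · (2/rₚ − 1/a)) = √(1.948e+15 · (2/3.802e+10 − 1/3.3206e+11)) m/s ≈ 310.8 m/s = 310.8 m/s.
vₐ = √(GM · (2/rₐ − 1/a)) = √(1.948e+15 · (2/6.261e+11 − 1/3.3206e+11)) m/s ≈ 18.87 m/s = 18.87 m/s.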